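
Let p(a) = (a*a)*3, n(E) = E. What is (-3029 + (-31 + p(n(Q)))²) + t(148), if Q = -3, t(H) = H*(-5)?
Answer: -3753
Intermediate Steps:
t(H) = -5*H
p(a) = 3*a² (p(a) = a²*3 = 3*a²)
(-3029 + (-31 + p(n(Q)))²) + t(148) = (-3029 + (-31 + 3*(-3)²)²) - 5*148 = (-3029 + (-31 + 3*9)²) - 740 = (-3029 + (-31 + 27)²) - 740 = (-3029 + (-4)²) - 740 = (-3029 + 16) - 740 = -3013 - 740 = -3753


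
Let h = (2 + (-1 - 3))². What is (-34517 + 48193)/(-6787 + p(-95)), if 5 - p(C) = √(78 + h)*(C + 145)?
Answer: -1783666/880587 + 13150*√82/880587 ≈ -1.8903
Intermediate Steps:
h = 4 (h = (2 - 4)² = (-2)² = 4)
p(C) = 5 - √82*(145 + C) (p(C) = 5 - √(78 + 4)*(C + 145) = 5 - √82*(145 + C))
(-34517 + 48193)/(-6787 + p(-95)) = (-34517 + 48193)/(-6787 + (5 - 145*√82 - 1*(-95)*√82)) = 13676/(-6787 + (5 - 145*√82 + 95*√82)) = 13676/(-6787 + (5 - 50*√82)) = 13676/(-6782 - 50*√82)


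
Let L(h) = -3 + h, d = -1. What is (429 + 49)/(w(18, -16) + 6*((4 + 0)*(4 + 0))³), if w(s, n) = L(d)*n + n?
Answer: 239/12312 ≈ 0.019412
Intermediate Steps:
w(s, n) = -3*n (w(s, n) = (-3 - 1)*n + n = -4*n + n = -3*n)
(429 + 49)/(w(18, -16) + 6*((4 + 0)*(4 + 0))³) = (429 + 49)/(-3*(-16) + 6*((4 + 0)*(4 + 0))³) = 478/(48 + 6*(4*4)³) = 478/(48 + 6*16³) = 478/(48 + 6*4096) = 478/(48 + 24576) = 478/24624 = 478*(1/24624) = 239/12312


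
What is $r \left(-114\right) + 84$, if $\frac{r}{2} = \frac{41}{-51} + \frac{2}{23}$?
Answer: $\frac{96760}{391} \approx 247.47$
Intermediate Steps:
$r = - \frac{1682}{1173}$ ($r = 2 \left(\frac{41}{-51} + \frac{2}{23}\right) = 2 \left(41 \left(- \frac{1}{51}\right) + 2 \cdot \frac{1}{23}\right) = 2 \left(- \frac{41}{51} + \frac{2}{23}\right) = 2 \left(- \frac{841}{1173}\right) = - \frac{1682}{1173} \approx -1.4339$)
$r \left(-114\right) + 84 = \left(- \frac{1682}{1173}\right) \left(-114\right) + 84 = \frac{63916}{391} + 84 = \frac{96760}{391}$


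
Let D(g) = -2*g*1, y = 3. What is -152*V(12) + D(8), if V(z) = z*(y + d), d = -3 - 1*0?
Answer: -16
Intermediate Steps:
d = -3 (d = -3 + 0 = -3)
V(z) = 0 (V(z) = z*(3 - 3) = z*0 = 0)
D(g) = -2*g
-152*V(12) + D(8) = -152*0 - 2*8 = 0 - 16 = -16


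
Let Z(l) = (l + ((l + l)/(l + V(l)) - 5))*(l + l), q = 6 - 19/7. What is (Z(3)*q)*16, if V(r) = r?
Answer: -2208/7 ≈ -315.43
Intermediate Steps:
q = 23/7 (q = 6 - 19/7 = 23/7 ≈ 3.2857)
Z(l) = 2*l*(-4 + l) (Z(l) = (l + ((l + l)/(l + l) - 5))*(l + l) = (l + ((2*l)/((2*l)) - 5))*(2*l) = (l + ((2*l)*(1/(2*l)) - 5))*(2*l) = (l + (1 - 5))*(2*l) = (l - 4)*(2*l) = (-4 + l)*(2*l) = 2*l*(-4 + l))
(Z(3)*q)*16 = ((2*3*(-4 + 3))*(23/7))*16 = ((2*3*(-1))*(23/7))*16 = -6*23/7*16 = -138/7*16 = -2208/7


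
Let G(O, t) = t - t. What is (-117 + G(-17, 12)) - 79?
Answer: -196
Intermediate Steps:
G(O, t) = 0
(-117 + G(-17, 12)) - 79 = (-117 + 0) - 79 = -117 - 79 = -196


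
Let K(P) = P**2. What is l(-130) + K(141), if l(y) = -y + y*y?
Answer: 36911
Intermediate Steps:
l(y) = y**2 - y (l(y) = -y + y**2 = y**2 - y)
l(-130) + K(141) = -130*(-1 - 130) + 141**2 = -130*(-131) + 19881 = 17030 + 19881 = 36911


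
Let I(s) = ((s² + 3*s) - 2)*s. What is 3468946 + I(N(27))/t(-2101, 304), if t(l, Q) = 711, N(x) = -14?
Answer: 2466418478/711 ≈ 3.4689e+6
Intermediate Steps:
I(s) = s*(-2 + s² + 3*s) (I(s) = (-2 + s² + 3*s)*s = s*(-2 + s² + 3*s))
3468946 + I(N(27))/t(-2101, 304) = 3468946 - 14*(-2 + (-14)² + 3*(-14))/711 = 3468946 - 14*(-2 + 196 - 42)*(1/711) = 3468946 - 14*152*(1/711) = 3468946 - 2128*1/711 = 3468946 - 2128/711 = 2466418478/711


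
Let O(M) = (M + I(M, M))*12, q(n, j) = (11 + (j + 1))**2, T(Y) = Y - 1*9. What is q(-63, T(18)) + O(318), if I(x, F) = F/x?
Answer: 4269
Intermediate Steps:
T(Y) = -9 + Y (T(Y) = Y - 9 = -9 + Y)
q(n, j) = (12 + j)**2 (q(n, j) = (11 + (1 + j))**2 = (12 + j)**2)
O(M) = 12 + 12*M (O(M) = (M + M/M)*12 = (M + 1)*12 = (1 + M)*12 = 12 + 12*M)
q(-63, T(18)) + O(318) = (12 + (-9 + 18))**2 + (12 + 12*318) = (12 + 9)**2 + (12 + 3816) = 21**2 + 3828 = 441 + 3828 = 4269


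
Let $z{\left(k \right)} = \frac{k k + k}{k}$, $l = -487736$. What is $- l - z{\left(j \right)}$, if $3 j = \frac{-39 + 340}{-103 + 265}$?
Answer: $\frac{237038909}{486} \approx 4.8773 \cdot 10^{5}$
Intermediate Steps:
$j = \frac{301}{486}$ ($j = \frac{\left(-39 + 340\right) \frac{1}{-103 + 265}}{3} = \frac{301 \cdot \frac{1}{162}}{3} = \frac{1}{3} \cdot \frac{301}{162} = \frac{301}{486} \approx 0.61934$)
$z{\left(k \right)} = \frac{k + k^{2}}{k}$ ($z{\left(k \right)} = \frac{k^{2} + k}{k} = \frac{k + k^{2}}{k}$)
$- l - z{\left(j \right)} = \left(-1\right) \left(-487736\right) - \left(1 + \frac{301}{486}\right) = 487736 - \frac{787}{486} = \frac{237038909}{486}$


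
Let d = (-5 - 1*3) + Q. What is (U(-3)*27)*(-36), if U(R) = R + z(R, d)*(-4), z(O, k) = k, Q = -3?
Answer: -39852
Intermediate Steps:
d = -11 (d = (-5 - 1*3) - 3 = (-5 - 3) - 3 = -8 - 3 = -11)
U(R) = 44 + R (U(R) = R - 11*(-4) = R + 44 = 44 + R)
(U(-3)*27)*(-36) = ((44 - 3)*27)*(-36) = (41*27)*(-36) = 1107*(-36) = -39852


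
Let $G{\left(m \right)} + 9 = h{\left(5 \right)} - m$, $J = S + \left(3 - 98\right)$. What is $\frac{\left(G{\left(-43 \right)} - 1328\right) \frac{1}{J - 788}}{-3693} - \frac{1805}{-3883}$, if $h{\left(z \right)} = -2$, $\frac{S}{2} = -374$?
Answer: $\frac{3622331149}{7796135963} \approx 0.46463$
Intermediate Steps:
$S = -748$ ($S = 2 \left(-374\right) = -748$)
$J = -843$ ($J = -748 + \left(3 - 98\right) = -748 - 95 = -843$)
$G{\left(m \right)} = -11 - m$ ($G{\left(m \right)} = -9 - \left(2 + m\right) = -11 - m$)
$\frac{\left(G{\left(-43 \right)} - 1328\right) \frac{1}{J - 788}}{-3693} - \frac{1805}{-3883} = \frac{\left(\left(-11 - -43\right) - 1328\right) \frac{1}{-843 - 788}}{-3693} - \frac{1805}{-3883} = \frac{\left(-11 + 43\right) - 1328}{-1631} \left(- \frac{1}{3693}\right) - - \frac{1805}{3883} = \left(32 - 1328\right) \left(- \frac{1}{1631}\right) \left(- \frac{1}{3693}\right) + \frac{1805}{3883} = \left(-1296\right) \left(- \frac{1}{1631}\right) \left(- \frac{1}{3693}\right) + \frac{1805}{3883} = \frac{1296}{1631} \left(- \frac{1}{3693}\right) + \frac{1805}{3883} = - \frac{432}{2007761} + \frac{1805}{3883} = \frac{3622331149}{7796135963}$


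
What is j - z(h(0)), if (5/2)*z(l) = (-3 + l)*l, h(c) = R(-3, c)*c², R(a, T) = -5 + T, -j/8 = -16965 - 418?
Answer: 139064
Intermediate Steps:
j = 139064 (j = -8*(-16965 - 418) = -8*(-17383) = 139064)
h(c) = c²*(-5 + c) (h(c) = (-5 + c)*c² = c²*(-5 + c))
z(l) = 2*l*(-3 + l)/5 (z(l) = 2*((-3 + l)*l)/5 = 2*(l*(-3 + l))/5 = 2*l*(-3 + l)/5)
j - z(h(0)) = 139064 - 2*0²*(-5 + 0)*(-3 + 0²*(-5 + 0))/5 = 139064 - 2*0*(-5)*(-3 + 0*(-5))/5 = 139064 - 2*0*(-3 + 0)/5 = 139064 - 2*0*(-3)/5 = 139064 - 1*0 = 139064 + 0 = 139064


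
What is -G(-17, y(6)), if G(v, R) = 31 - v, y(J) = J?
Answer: -48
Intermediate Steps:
-G(-17, y(6)) = -(31 - 1*(-17)) = -(31 + 17) = -1*48 = -48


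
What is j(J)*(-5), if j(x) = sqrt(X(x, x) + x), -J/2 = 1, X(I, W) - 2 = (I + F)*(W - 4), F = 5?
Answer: -15*I*sqrt(2) ≈ -21.213*I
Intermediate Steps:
X(I, W) = 2 + (-4 + W)*(5 + I) (X(I, W) = 2 + (I + 5)*(W - 4) = 2 + (5 + I)*(-4 + W) = 2 + (-4 + W)*(5 + I))
J = -2 (J = -2*1 = -2)
j(x) = sqrt(-18 + x**2 + 2*x) (j(x) = sqrt((-18 - 4*x + 5*x + x*x) + x) = sqrt((-18 - 4*x + 5*x + x**2) + x) = sqrt((-18 + x + x**2) + x) = sqrt(-18 + x**2 + 2*x))
j(J)*(-5) = sqrt(-18 + (-2)**2 + 2*(-2))*(-5) = sqrt(-18 + 4 - 4)*(-5) = sqrt(-18)*(-5) = (3*I*sqrt(2))*(-5) = -15*I*sqrt(2)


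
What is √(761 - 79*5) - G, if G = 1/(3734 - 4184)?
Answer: 1/450 + √366 ≈ 19.133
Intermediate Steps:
G = -1/450 (G = 1/(-450) = -1/450 ≈ -0.0022222)
√(761 - 79*5) - G = √(761 - 79*5) - 1*(-1/450) = √(761 - 395) + 1/450 = √366 + 1/450 = 1/450 + √366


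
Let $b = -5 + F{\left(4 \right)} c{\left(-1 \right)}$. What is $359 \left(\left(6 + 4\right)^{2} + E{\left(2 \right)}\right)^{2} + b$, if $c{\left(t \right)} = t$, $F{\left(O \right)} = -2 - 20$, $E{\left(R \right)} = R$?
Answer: $3735053$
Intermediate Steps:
$F{\left(O \right)} = -22$ ($F{\left(O \right)} = -2 - 20 = -22$)
$b = 17$ ($b = -5 - -22 = -5 + 22 = 17$)
$359 \left(\left(6 + 4\right)^{2} + E{\left(2 \right)}\right)^{2} + b = 359 \left(\left(6 + 4\right)^{2} + 2\right)^{2} + 17 = 359 \left(10^{2} + 2\right)^{2} + 17 = 359 \left(100 + 2\right)^{2} + 17 = 359 \cdot 102^{2} + 17 = 359 \cdot 10404 + 17 = 3735036 + 17 = 3735053$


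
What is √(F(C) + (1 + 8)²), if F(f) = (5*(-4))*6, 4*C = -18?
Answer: I*√39 ≈ 6.245*I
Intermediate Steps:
C = -9/2 (C = (¼)*(-18) = -9/2 ≈ -4.5000)
F(f) = -120 (F(f) = -20*6 = -120)
√(F(C) + (1 + 8)²) = √(-120 + (1 + 8)²) = √(-120 + 9²) = √(-120 + 81) = √(-39) = I*√39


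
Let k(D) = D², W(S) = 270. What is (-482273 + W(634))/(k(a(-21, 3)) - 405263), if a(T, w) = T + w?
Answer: 482003/404939 ≈ 1.1903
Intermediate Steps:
(-482273 + W(634))/(k(a(-21, 3)) - 405263) = (-482273 + 270)/((-21 + 3)² - 405263) = -482003/((-18)² - 405263) = -482003/(324 - 405263) = -482003/(-404939) = -482003*(-1/404939) = 482003/404939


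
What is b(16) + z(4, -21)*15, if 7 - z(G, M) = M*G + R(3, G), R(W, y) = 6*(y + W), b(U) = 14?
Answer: 749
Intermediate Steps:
R(W, y) = 6*W + 6*y (R(W, y) = 6*(W + y) = 6*W + 6*y)
z(G, M) = -11 - 6*G - G*M (z(G, M) = 7 - (M*G + (6*3 + 6*G)) = 7 - (G*M + (18 + 6*G)) = 7 - (18 + 6*G + G*M) = 7 + (-18 - 6*G - G*M) = -11 - 6*G - G*M)
b(16) + z(4, -21)*15 = 14 + (-11 - 6*4 - 1*4*(-21))*15 = 14 + (-11 - 24 + 84)*15 = 14 + 49*15 = 14 + 735 = 749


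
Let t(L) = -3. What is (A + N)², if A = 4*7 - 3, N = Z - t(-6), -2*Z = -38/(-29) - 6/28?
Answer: 496888681/659344 ≈ 753.61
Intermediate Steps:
Z = -445/812 (Z = -(-38/(-29) - 6/28)/2 = -(-38*(-1/29) - 6*1/28)/2 = -(38/29 - 3/14)/2 = -½*445/406 = -445/812 ≈ -0.54803)
N = 1991/812 (N = -445/812 - 1*(-3) = -445/812 + 3 = 1991/812 ≈ 2.4520)
A = 25 (A = 28 - 3 = 25)
(A + N)² = (25 + 1991/812)² = (22291/812)² = 496888681/659344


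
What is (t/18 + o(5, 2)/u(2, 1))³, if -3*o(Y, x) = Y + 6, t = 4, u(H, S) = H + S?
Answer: -1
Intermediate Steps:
o(Y, x) = -2 - Y/3 (o(Y, x) = -(Y + 6)/3 = -(6 + Y)/3 = -2 - Y/3)
(t/18 + o(5, 2)/u(2, 1))³ = (4/18 + (-2 - ⅓*5)/(2 + 1))³ = (4*(1/18) + (-2 - 5/3)/3)³ = (2/9 - 11/3*⅓)³ = (2/9 - 11/9)³ = (-1)³ = -1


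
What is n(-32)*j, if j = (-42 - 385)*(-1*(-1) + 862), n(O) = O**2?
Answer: -377345024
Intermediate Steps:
j = -368501 (j = -427*(1 + 862) = -427*863 = -368501)
n(-32)*j = (-32)**2*(-368501) = 1024*(-368501) = -377345024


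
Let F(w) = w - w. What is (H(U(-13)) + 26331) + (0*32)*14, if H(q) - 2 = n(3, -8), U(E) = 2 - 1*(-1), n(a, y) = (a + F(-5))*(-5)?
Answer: 26318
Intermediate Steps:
F(w) = 0
n(a, y) = -5*a (n(a, y) = (a + 0)*(-5) = a*(-5) = -5*a)
U(E) = 3 (U(E) = 2 + 1 = 3)
H(q) = -13 (H(q) = 2 - 5*3 = 2 - 15 = -13)
(H(U(-13)) + 26331) + (0*32)*14 = (-13 + 26331) + (0*32)*14 = 26318 + 0*14 = 26318 + 0 = 26318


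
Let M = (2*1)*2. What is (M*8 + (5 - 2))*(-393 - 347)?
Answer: -25900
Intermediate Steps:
M = 4 (M = 2*2 = 4)
(M*8 + (5 - 2))*(-393 - 347) = (4*8 + (5 - 2))*(-393 - 347) = (32 + 3)*(-740) = 35*(-740) = -25900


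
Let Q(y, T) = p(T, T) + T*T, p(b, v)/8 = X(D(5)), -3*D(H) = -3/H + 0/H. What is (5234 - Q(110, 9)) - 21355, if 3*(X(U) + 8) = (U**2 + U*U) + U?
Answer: -1210406/75 ≈ -16139.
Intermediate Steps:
D(H) = 1/H (D(H) = -(-3/H + 0/H)/3 = -(-3/H + 0)/3 = -(-1)/H = 1/H)
X(U) = -8 + U/3 + 2*U**2/3 (X(U) = -8 + ((U**2 + U*U) + U)/3 = -8 + ((U**2 + U**2) + U)/3 = -8 + (2*U**2 + U)/3 = -8 + (U + 2*U**2)/3 = -8 + (U/3 + 2*U**2/3) = -8 + U/3 + 2*U**2/3)
p(b, v) = -4744/75 (p(b, v) = 8*(-8 + (1/3)/5 + 2*(1/5)**2/3) = 8*(-8 + (1/3)*(1/5) + 2*(1/5)**2/3) = 8*(-8 + 1/15 + (2/3)*(1/25)) = 8*(-8 + 1/15 + 2/75) = 8*(-593/75) = -4744/75)
Q(y, T) = -4744/75 + T**2 (Q(y, T) = -4744/75 + T*T = -4744/75 + T**2)
(5234 - Q(110, 9)) - 21355 = (5234 - (-4744/75 + 9**2)) - 21355 = (5234 - (-4744/75 + 81)) - 21355 = (5234 - 1*1331/75) - 21355 = (5234 - 1331/75) - 21355 = 391219/75 - 21355 = -1210406/75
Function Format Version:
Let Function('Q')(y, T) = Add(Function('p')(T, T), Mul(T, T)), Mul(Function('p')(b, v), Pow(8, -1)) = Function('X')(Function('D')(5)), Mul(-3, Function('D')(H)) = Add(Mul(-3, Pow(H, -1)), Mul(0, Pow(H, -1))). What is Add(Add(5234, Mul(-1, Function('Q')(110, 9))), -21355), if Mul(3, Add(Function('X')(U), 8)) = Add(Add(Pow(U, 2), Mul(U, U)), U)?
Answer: Rational(-1210406, 75) ≈ -16139.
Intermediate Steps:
Function('D')(H) = Pow(H, -1) (Function('D')(H) = Mul(Rational(-1, 3), Add(Mul(-3, Pow(H, -1)), Mul(0, Pow(H, -1)))) = Mul(Rational(-1, 3), Add(Mul(-3, Pow(H, -1)), 0)) = Mul(Rational(-1, 3), Mul(-3, Pow(H, -1))) = Pow(H, -1))
Function('X')(U) = Add(-8, Mul(Rational(1, 3), U), Mul(Rational(2, 3), Pow(U, 2))) (Function('X')(U) = Add(-8, Mul(Rational(1, 3), Add(Add(Pow(U, 2), Mul(U, U)), U))) = Add(-8, Mul(Rational(1, 3), Add(Add(Pow(U, 2), Pow(U, 2)), U))) = Add(-8, Mul(Rational(1, 3), Add(Mul(2, Pow(U, 2)), U))) = Add(-8, Mul(Rational(1, 3), Add(U, Mul(2, Pow(U, 2))))) = Add(-8, Add(Mul(Rational(1, 3), U), Mul(Rational(2, 3), Pow(U, 2)))) = Add(-8, Mul(Rational(1, 3), U), Mul(Rational(2, 3), Pow(U, 2))))
Function('p')(b, v) = Rational(-4744, 75) (Function('p')(b, v) = Mul(8, Add(-8, Mul(Rational(1, 3), Pow(5, -1)), Mul(Rational(2, 3), Pow(Pow(5, -1), 2)))) = Mul(8, Add(-8, Mul(Rational(1, 3), Rational(1, 5)), Mul(Rational(2, 3), Pow(Rational(1, 5), 2)))) = Mul(8, Add(-8, Rational(1, 15), Mul(Rational(2, 3), Rational(1, 25)))) = Mul(8, Add(-8, Rational(1, 15), Rational(2, 75))) = Mul(8, Rational(-593, 75)) = Rational(-4744, 75))
Function('Q')(y, T) = Add(Rational(-4744, 75), Pow(T, 2)) (Function('Q')(y, T) = Add(Rational(-4744, 75), Mul(T, T)) = Add(Rational(-4744, 75), Pow(T, 2)))
Add(Add(5234, Mul(-1, Function('Q')(110, 9))), -21355) = Add(Add(5234, Mul(-1, Add(Rational(-4744, 75), Pow(9, 2)))), -21355) = Add(Add(5234, Mul(-1, Add(Rational(-4744, 75), 81))), -21355) = Add(Add(5234, Mul(-1, Rational(1331, 75))), -21355) = Add(Add(5234, Rational(-1331, 75)), -21355) = Add(Rational(391219, 75), -21355) = Rational(-1210406, 75)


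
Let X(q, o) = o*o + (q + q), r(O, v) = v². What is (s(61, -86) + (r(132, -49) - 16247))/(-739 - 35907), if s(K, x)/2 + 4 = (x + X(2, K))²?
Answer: -13235394/18323 ≈ -722.34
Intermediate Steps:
X(q, o) = o² + 2*q
s(K, x) = -8 + 2*(4 + x + K²)² (s(K, x) = -8 + 2*(x + (K² + 2*2))² = -8 + 2*(x + (K² + 4))² = -8 + 2*(x + (4 + K²))² = -8 + 2*(4 + x + K²)²)
(s(61, -86) + (r(132, -49) - 16247))/(-739 - 35907) = ((-8 + 2*(4 - 86 + 61²)²) + ((-49)² - 16247))/(-739 - 35907) = ((-8 + 2*(4 - 86 + 3721)²) + (2401 - 16247))/(-36646) = ((-8 + 2*3639²) - 13846)*(-1/36646) = ((-8 + 2*13242321) - 13846)*(-1/36646) = ((-8 + 26484642) - 13846)*(-1/36646) = (26484634 - 13846)*(-1/36646) = 26470788*(-1/36646) = -13235394/18323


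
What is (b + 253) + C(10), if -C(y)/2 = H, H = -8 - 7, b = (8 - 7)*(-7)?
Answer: 276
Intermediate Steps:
b = -7 (b = 1*(-7) = -7)
H = -15
C(y) = 30 (C(y) = -2*(-15) = 30)
(b + 253) + C(10) = (-7 + 253) + 30 = 246 + 30 = 276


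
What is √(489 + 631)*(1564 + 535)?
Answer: 8396*√70 ≈ 70246.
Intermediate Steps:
√(489 + 631)*(1564 + 535) = √1120*2099 = (4*√70)*2099 = 8396*√70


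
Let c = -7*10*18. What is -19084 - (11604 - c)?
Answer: -31948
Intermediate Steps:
c = -1260 (c = -70*18 = -1260)
-19084 - (11604 - c) = -19084 - (11604 - 1*(-1260)) = -19084 - (11604 + 1260) = -19084 - 1*12864 = -19084 - 12864 = -31948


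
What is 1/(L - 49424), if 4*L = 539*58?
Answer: -2/83217 ≈ -2.4034e-5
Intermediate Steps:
L = 15631/2 (L = (539*58)/4 = (¼)*31262 = 15631/2 ≈ 7815.5)
1/(L - 49424) = 1/(15631/2 - 49424) = 1/(-83217/2) = -2/83217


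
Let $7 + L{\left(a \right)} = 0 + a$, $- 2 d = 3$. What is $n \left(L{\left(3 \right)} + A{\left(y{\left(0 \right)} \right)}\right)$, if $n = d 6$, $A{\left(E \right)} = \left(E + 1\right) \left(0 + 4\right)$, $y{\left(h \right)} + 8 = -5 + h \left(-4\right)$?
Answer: $468$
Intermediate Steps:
$d = - \frac{3}{2}$ ($d = \left(- \frac{1}{2}\right) 3 = - \frac{3}{2} \approx -1.5$)
$L{\left(a \right)} = -7 + a$ ($L{\left(a \right)} = -7 + \left(0 + a\right) = -7 + a$)
$y{\left(h \right)} = -13 - 4 h$ ($y{\left(h \right)} = -8 + \left(-5 + h \left(-4\right)\right) = -8 - \left(5 + 4 h\right) = -13 - 4 h$)
$A{\left(E \right)} = 4 + 4 E$ ($A{\left(E \right)} = \left(1 + E\right) 4 = 4 + 4 E$)
$n = -9$ ($n = \left(- \frac{3}{2}\right) 6 = -9$)
$n \left(L{\left(3 \right)} + A{\left(y{\left(0 \right)} \right)}\right) = - 9 \left(\left(-7 + 3\right) + \left(4 + 4 \left(-13 - 0\right)\right)\right) = - 9 \left(-4 + \left(4 + 4 \left(-13 + 0\right)\right)\right) = - 9 \left(-4 + \left(4 + 4 \left(-13\right)\right)\right) = - 9 \left(-4 + \left(4 - 52\right)\right) = - 9 \left(-4 - 48\right) = \left(-9\right) \left(-52\right) = 468$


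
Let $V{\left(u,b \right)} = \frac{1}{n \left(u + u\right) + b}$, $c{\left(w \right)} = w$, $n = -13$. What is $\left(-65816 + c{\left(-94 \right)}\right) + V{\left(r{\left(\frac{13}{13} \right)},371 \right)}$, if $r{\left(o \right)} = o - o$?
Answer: $- \frac{24452609}{371} \approx -65910.0$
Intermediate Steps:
$r{\left(o \right)} = 0$
$V{\left(u,b \right)} = \frac{1}{b - 26 u}$ ($V{\left(u,b \right)} = \frac{1}{- 13 \left(u + u\right) + b} = \frac{1}{- 13 \cdot 2 u + b} = \frac{1}{- 26 u + b} = \frac{1}{b - 26 u}$)
$\left(-65816 + c{\left(-94 \right)}\right) + V{\left(r{\left(\frac{13}{13} \right)},371 \right)} = \left(-65816 - 94\right) + \frac{1}{371 - 0} = -65910 + \frac{1}{371 + 0} = -65910 + \frac{1}{371} = - \frac{24452609}{371}$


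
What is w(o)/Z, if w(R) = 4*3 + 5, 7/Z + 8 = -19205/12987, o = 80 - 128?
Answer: -2092717/90909 ≈ -23.020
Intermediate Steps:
o = -48
Z = -90909/123101 (Z = 7/(-8 - 19205/12987) = 7/(-123101/12987) = 7*(-12987/123101) = -90909/123101 ≈ -0.73849)
w(R) = 17 (w(R) = 12 + 5 = 17)
w(o)/Z = 17/(-90909/123101) = 17*(-123101/90909) = -2092717/90909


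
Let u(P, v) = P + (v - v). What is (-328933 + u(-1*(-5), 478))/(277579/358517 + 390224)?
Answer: -117926279776/139902215387 ≈ -0.84292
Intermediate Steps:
u(P, v) = P (u(P, v) = P + 0 = P)
(-328933 + u(-1*(-5), 478))/(277579/358517 + 390224) = (-328933 - 1*(-5))/(277579/358517 + 390224) = (-328933 + 5)/(277579*(1/358517) + 390224) = -328928/(277579/358517 + 390224) = -328928/139902215387/358517 = -328928*358517/139902215387 = -117926279776/139902215387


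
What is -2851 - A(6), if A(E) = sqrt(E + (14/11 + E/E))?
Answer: -2851 - sqrt(1001)/11 ≈ -2853.9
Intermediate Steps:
A(E) = sqrt(25/11 + E) (A(E) = sqrt(E + (14*(1/11) + 1)) = sqrt(E + (14/11 + 1)) = sqrt(E + 25/11) = sqrt(25/11 + E))
-2851 - A(6) = -2851 - sqrt(275 + 121*6)/11 = -2851 - sqrt(275 + 726)/11 = -2851 - sqrt(1001)/11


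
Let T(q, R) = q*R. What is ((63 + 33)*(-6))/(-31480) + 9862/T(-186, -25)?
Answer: 3914177/1829775 ≈ 2.1392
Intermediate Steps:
T(q, R) = R*q
((63 + 33)*(-6))/(-31480) + 9862/T(-186, -25) = ((63 + 33)*(-6))/(-31480) + 9862/((-25*(-186))) = (96*(-6))*(-1/31480) + 9862/4650 = -576*(-1/31480) + 9862*(1/4650) = 72/3935 + 4931/2325 = 3914177/1829775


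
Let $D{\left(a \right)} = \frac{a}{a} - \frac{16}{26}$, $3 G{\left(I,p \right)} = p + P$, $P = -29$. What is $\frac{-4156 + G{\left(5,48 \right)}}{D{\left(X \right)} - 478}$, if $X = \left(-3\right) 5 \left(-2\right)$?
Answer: $\frac{161837}{18627} \approx 8.6883$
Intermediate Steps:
$X = 30$ ($X = \left(-15\right) \left(-2\right) = 30$)
$G{\left(I,p \right)} = - \frac{29}{3} + \frac{p}{3}$ ($G{\left(I,p \right)} = \frac{p - 29}{3} = \frac{-29 + p}{3} = - \frac{29}{3} + \frac{p}{3}$)
$D{\left(a \right)} = \frac{5}{13}$ ($D{\left(a \right)} = 1 - \frac{8}{13} = \frac{5}{13}$)
$\frac{-4156 + G{\left(5,48 \right)}}{D{\left(X \right)} - 478} = \frac{-4156 + \left(- \frac{29}{3} + \frac{1}{3} \cdot 48\right)}{\frac{5}{13} - 478} = \frac{-4156 + \left(- \frac{29}{3} + 16\right)}{- \frac{6209}{13}} = \left(-4156 + \frac{19}{3}\right) \left(- \frac{13}{6209}\right) = \left(- \frac{12449}{3}\right) \left(- \frac{13}{6209}\right) = \frac{161837}{18627}$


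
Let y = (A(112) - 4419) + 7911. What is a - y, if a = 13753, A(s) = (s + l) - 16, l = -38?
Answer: 10203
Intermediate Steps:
A(s) = -54 + s (A(s) = (s - 38) - 16 = (-38 + s) - 16 = -54 + s)
y = 3550 (y = ((-54 + 112) - 4419) + 7911 = (58 - 4419) + 7911 = -4361 + 7911 = 3550)
a - y = 13753 - 1*3550 = 13753 - 3550 = 10203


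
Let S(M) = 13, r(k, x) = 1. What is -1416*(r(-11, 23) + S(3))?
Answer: -19824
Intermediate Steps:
-1416*(r(-11, 23) + S(3)) = -1416*(1 + 13) = -1416*14 = -19824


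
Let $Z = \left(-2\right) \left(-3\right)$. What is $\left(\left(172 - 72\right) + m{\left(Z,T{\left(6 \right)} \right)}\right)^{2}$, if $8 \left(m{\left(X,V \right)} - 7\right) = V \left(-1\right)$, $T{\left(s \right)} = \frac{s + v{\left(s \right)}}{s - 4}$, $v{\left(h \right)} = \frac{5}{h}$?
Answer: $\frac{104673361}{9216} \approx 11358.0$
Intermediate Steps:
$Z = 6$
$T{\left(s \right)} = \frac{s + \frac{5}{s}}{-4 + s}$ ($T{\left(s \right)} = \frac{s + \frac{5}{s}}{s - 4} = \frac{s + \frac{5}{s}}{-4 + s}$)
$m{\left(X,V \right)} = 7 - \frac{V}{8}$ ($m{\left(X,V \right)} = 7 + \frac{V \left(-1\right)}{8} = 7 + \frac{\left(-1\right) V}{8} = 7 - \frac{V}{8}$)
$\left(\left(172 - 72\right) + m{\left(Z,T{\left(6 \right)} \right)}\right)^{2} = \left(\left(172 - 72\right) + \left(7 - \frac{\frac{1}{6} \frac{1}{-4 + 6} \left(5 + 6^{2}\right)}{8}\right)\right)^{2} = \left(100 + \left(7 - \frac{\frac{1}{6} \cdot \frac{1}{2} \left(5 + 36\right)}{8}\right)\right)^{2} = \left(100 + \left(7 - \frac{\frac{1}{6} \cdot \frac{1}{2} \cdot 41}{8}\right)\right)^{2} = \left(100 + \left(7 - \frac{41}{96}\right)\right)^{2} = \left(100 + \frac{631}{96}\right)^{2} = \left(\frac{10231}{96}\right)^{2} = \frac{104673361}{9216}$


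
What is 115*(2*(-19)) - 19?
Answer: -4389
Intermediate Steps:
115*(2*(-19)) - 19 = 115*(-38) - 19 = -4370 - 19 = -4389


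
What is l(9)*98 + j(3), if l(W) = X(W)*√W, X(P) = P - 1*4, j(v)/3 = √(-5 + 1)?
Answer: 1470 + 6*I ≈ 1470.0 + 6.0*I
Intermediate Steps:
j(v) = 6*I (j(v) = 3*√(-5 + 1) = 3*√(-4) = 3*(2*I) = 6*I)
X(P) = -4 + P (X(P) = P - 4 = -4 + P)
l(W) = √W*(-4 + W) (l(W) = (-4 + W)*√W = √W*(-4 + W))
l(9)*98 + j(3) = (√9*(-4 + 9))*98 + 6*I = (3*5)*98 + 6*I = 15*98 + 6*I = 1470 + 6*I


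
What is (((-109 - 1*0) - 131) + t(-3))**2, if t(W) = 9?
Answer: 53361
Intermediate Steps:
(((-109 - 1*0) - 131) + t(-3))**2 = (((-109 - 1*0) - 131) + 9)**2 = (((-109 + 0) - 131) + 9)**2 = ((-109 - 131) + 9)**2 = (-240 + 9)**2 = (-231)**2 = 53361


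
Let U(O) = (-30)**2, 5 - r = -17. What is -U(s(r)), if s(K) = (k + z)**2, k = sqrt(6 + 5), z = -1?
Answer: -900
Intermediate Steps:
r = 22 (r = 5 - 1*(-17) = 5 + 17 = 22)
k = sqrt(11) ≈ 3.3166
s(K) = (-1 + sqrt(11))**2 (s(K) = (sqrt(11) - 1)**2 = (-1 + sqrt(11))**2)
U(O) = 900
-U(s(r)) = -1*900 = -900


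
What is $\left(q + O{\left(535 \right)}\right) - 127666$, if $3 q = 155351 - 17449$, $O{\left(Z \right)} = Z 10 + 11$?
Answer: $- \frac{229013}{3} \approx -76338.0$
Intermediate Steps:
$O{\left(Z \right)} = 11 + 10 Z$ ($O{\left(Z \right)} = 10 Z + 11 = 11 + 10 Z$)
$q = \frac{137902}{3}$ ($q = \frac{155351 - 17449}{3} = \frac{1}{3} \cdot 137902 = \frac{137902}{3} \approx 45967.0$)
$\left(q + O{\left(535 \right)}\right) - 127666 = \left(\frac{137902}{3} + \left(11 + 10 \cdot 535\right)\right) - 127666 = \left(\frac{137902}{3} + \left(11 + 5350\right)\right) - 127666 = \left(\frac{137902}{3} + 5361\right) - 127666 = \frac{153985}{3} - 127666 = - \frac{229013}{3}$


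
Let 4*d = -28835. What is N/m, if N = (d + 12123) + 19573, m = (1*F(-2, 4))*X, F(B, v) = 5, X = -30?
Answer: -97949/600 ≈ -163.25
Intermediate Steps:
d = -28835/4 (d = (¼)*(-28835) = -28835/4 ≈ -7208.8)
m = -150 (m = (1*5)*(-30) = 5*(-30) = -150)
N = 97949/4 (N = (-28835/4 + 12123) + 19573 = 19657/4 + 19573 = 97949/4 ≈ 24487.)
N/m = (97949/4)/(-150) = (97949/4)*(-1/150) = -97949/600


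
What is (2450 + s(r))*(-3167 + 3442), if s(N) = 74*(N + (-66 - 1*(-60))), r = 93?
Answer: 2444200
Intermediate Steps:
s(N) = -444 + 74*N (s(N) = 74*(N + (-66 + 60)) = 74*(N - 6) = 74*(-6 + N) = -444 + 74*N)
(2450 + s(r))*(-3167 + 3442) = (2450 + (-444 + 74*93))*(-3167 + 3442) = (2450 + (-444 + 6882))*275 = (2450 + 6438)*275 = 8888*275 = 2444200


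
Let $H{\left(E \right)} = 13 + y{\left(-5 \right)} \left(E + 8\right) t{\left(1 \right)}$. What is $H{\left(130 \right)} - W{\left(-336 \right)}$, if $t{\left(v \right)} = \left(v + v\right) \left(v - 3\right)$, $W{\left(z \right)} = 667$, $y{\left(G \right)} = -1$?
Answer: $-102$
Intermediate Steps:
$t{\left(v \right)} = 2 v \left(-3 + v\right)$
$H{\left(E \right)} = 45 + 4 E$ ($H{\left(E \right)} = 13 + - (E + 8) 2 \cdot 1 \left(-3 + 1\right) = 13 + - (8 + E) 2 \cdot 1 \left(-2\right) = 13 + \left(-8 - E\right) \left(-4\right) = 13 + \left(32 + 4 E\right) = 45 + 4 E$)
$H{\left(130 \right)} - W{\left(-336 \right)} = \left(45 + 4 \cdot 130\right) - 667 = \left(45 + 520\right) - 667 = 565 - 667 = -102$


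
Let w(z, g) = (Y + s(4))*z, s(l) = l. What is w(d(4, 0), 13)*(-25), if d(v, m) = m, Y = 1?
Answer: 0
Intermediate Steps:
w(z, g) = 5*z (w(z, g) = (1 + 4)*z = 5*z)
w(d(4, 0), 13)*(-25) = (5*0)*(-25) = 0*(-25) = 0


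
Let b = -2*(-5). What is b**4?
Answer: 10000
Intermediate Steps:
b = 10
b**4 = 10**4 = 10000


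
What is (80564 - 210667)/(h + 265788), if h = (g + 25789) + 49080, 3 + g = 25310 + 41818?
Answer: -130103/407782 ≈ -0.31905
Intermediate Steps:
g = 67125 (g = -3 + (25310 + 41818) = -3 + 67128 = 67125)
h = 141994 (h = (67125 + 25789) + 49080 = 92914 + 49080 = 141994)
(80564 - 210667)/(h + 265788) = (80564 - 210667)/(141994 + 265788) = -130103/407782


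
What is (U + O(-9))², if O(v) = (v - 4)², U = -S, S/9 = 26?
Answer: 4225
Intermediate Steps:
S = 234 (S = 9*26 = 234)
U = -234 (U = -1*234 = -234)
O(v) = (-4 + v)²
(U + O(-9))² = (-234 + (-4 - 9)²)² = (-234 + (-13)²)² = (-234 + 169)² = (-65)² = 4225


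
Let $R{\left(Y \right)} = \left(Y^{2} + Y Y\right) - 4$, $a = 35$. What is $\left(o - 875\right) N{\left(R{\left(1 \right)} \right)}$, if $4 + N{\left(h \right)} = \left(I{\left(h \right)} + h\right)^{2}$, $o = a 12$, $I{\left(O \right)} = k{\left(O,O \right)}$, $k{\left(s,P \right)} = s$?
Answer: $-5460$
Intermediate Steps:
$I{\left(O \right)} = O$
$R{\left(Y \right)} = -4 + 2 Y^{2}$ ($R{\left(Y \right)} = \left(Y^{2} + Y^{2}\right) - 4 = 2 Y^{2} - 4 = -4 + 2 Y^{2}$)
$o = 420$ ($o = 35 \cdot 12 = 420$)
$N{\left(h \right)} = -4 + 4 h^{2}$ ($N{\left(h \right)} = -4 + \left(h + h\right)^{2} = -4 + \left(2 h\right)^{2} = -4 + 4 h^{2}$)
$\left(o - 875\right) N{\left(R{\left(1 \right)} \right)} = \left(420 - 875\right) \left(-4 + 4 \left(-4 + 2 \cdot 1^{2}\right)^{2}\right) = \left(420 - 875\right) \left(-4 + 4 \left(-4 + 2 \cdot 1\right)^{2}\right) = - 455 \left(-4 + 4 \left(-4 + 2\right)^{2}\right) = - 455 \left(-4 + 4 \left(-2\right)^{2}\right) = - 455 \left(-4 + 4 \cdot 4\right) = - 455 \left(-4 + 16\right) = \left(-455\right) 12 = -5460$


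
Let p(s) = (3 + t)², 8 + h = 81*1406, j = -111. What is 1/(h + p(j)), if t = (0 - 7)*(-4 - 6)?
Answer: 1/119207 ≈ 8.3888e-6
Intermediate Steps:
t = 70 (t = -7*(-10) = 70)
h = 113878 (h = -8 + 81*1406 = -8 + 113886 = 113878)
p(s) = 5329 (p(s) = (3 + 70)² = 73² = 5329)
1/(h + p(j)) = 1/(113878 + 5329) = 1/119207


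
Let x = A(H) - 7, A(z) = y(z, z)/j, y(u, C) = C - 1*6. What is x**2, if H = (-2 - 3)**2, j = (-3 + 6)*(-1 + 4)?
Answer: 1936/81 ≈ 23.901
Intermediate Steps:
y(u, C) = -6 + C (y(u, C) = C - 6 = -6 + C)
j = 9 (j = 3*3 = 9)
H = 25 (H = (-5)**2 = 25)
A(z) = -2/3 + z/9 (A(z) = (-6 + z)/9 = (-6 + z)*(1/9) = -2/3 + z/9)
x = -44/9 (x = (-2/3 + (1/9)*25) - 7 = (-2/3 + 25/9) - 7 = 19/9 - 7 = -44/9 ≈ -4.8889)
x**2 = (-44/9)**2 = 1936/81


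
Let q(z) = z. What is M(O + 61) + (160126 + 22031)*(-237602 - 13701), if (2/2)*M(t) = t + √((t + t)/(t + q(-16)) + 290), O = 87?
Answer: -45776600423 + 2*√79563/33 ≈ -4.5777e+10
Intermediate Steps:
M(t) = t + √(290 + 2*t/(-16 + t)) (M(t) = t + √((t + t)/(t - 16) + 290) = t + √((2*t)/(-16 + t) + 290) = t + √(2*t/(-16 + t) + 290) = t + √(290 + 2*t/(-16 + t)))
M(O + 61) + (160126 + 22031)*(-237602 - 13701) = ((87 + 61) + 2*√((-1160 + 73*(87 + 61))/(-16 + (87 + 61)))) + (160126 + 22031)*(-237602 - 13701) = (148 + 2*√((-1160 + 73*148)/(-16 + 148))) + 182157*(-251303) = (148 + 2*√((-1160 + 10804)/132)) - 45776600571 = (148 + 2*√((1/132)*9644)) - 45776600571 = (148 + 2*√(2411/33)) - 45776600571 = (148 + 2*(√79563/33)) - 45776600571 = (148 + 2*√79563/33) - 45776600571 = -45776600423 + 2*√79563/33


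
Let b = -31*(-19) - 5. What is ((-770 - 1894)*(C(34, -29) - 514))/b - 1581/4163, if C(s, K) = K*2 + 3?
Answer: 788677338/303899 ≈ 2595.2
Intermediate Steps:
C(s, K) = 3 + 2*K (C(s, K) = 2*K + 3 = 3 + 2*K)
b = 584 (b = 589 - 5 = 584)
((-770 - 1894)*(C(34, -29) - 514))/b - 1581/4163 = ((-770 - 1894)*((3 + 2*(-29)) - 514))/584 - 1581/4163 = -2664*((3 - 58) - 514)*(1/584) - 1581*1/4163 = -2664*(-55 - 514)*(1/584) - 1581/4163 = -2664*(-569)*(1/584) - 1581/4163 = 1515816*(1/584) - 1581/4163 = 189477/73 - 1581/4163 = 788677338/303899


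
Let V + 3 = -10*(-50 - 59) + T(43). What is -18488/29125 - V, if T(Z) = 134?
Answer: -35580113/29125 ≈ -1221.6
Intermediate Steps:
V = 1221 (V = -3 + (-10*(-50 - 59) + 134) = -3 + (-10*(-109) + 134) = -3 + (1090 + 134) = -3 + 1224 = 1221)
-18488/29125 - V = -18488/29125 - 1*1221 = -18488*1/29125 - 1221 = -18488/29125 - 1221 = -35580113/29125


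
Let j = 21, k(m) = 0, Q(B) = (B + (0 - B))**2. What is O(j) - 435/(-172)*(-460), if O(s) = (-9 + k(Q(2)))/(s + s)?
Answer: -700479/602 ≈ -1163.6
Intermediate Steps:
Q(B) = 0 (Q(B) = (B - B)**2 = 0**2 = 0)
O(s) = -9/(2*s) (O(s) = (-9 + 0)/(s + s) = -9*1/(2*s) = -9/(2*s))
O(j) - 435/(-172)*(-460) = -9/2/21 - 435/(-172)*(-460) = -9/2*1/21 - 435*(-1/172)*(-460) = -3/14 + (435/172)*(-460) = -3/14 - 50025/43 = -700479/602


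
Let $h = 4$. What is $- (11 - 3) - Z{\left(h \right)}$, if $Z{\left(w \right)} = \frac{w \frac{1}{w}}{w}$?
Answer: $- \frac{33}{4} \approx -8.25$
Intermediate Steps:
$Z{\left(w \right)} = \frac{1}{w}$ ($Z{\left(w \right)} = 1 \frac{1}{w} = \frac{1}{w}$)
$- (11 - 3) - Z{\left(h \right)} = - (11 - 3) - \frac{1}{4} = \left(-1\right) 8 - \frac{1}{4} = -8 - \frac{1}{4} = - \frac{33}{4}$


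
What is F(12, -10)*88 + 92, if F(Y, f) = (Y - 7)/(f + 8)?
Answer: -128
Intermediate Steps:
F(Y, f) = (-7 + Y)/(8 + f)
F(12, -10)*88 + 92 = ((-7 + 12)/(8 - 10))*88 + 92 = (5/(-2))*88 + 92 = -½*5*88 + 92 = -5/2*88 + 92 = -220 + 92 = -128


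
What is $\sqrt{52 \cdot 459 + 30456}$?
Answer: $6 \sqrt{1509} \approx 233.08$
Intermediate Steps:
$\sqrt{52 \cdot 459 + 30456} = \sqrt{23868 + 30456} = \sqrt{54324} = 6 \sqrt{1509}$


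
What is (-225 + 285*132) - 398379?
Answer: -360984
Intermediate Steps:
(-225 + 285*132) - 398379 = (-225 + 37620) - 398379 = 37395 - 398379 = -360984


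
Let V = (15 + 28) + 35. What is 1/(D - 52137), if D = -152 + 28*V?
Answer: -1/50105 ≈ -1.9958e-5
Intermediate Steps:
V = 78 (V = 43 + 35 = 78)
D = 2032 (D = -152 + 28*78 = -152 + 2184 = 2032)
1/(D - 52137) = 1/(2032 - 52137) = 1/(-50105) = -1/50105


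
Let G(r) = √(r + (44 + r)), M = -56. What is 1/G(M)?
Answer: -I*√17/34 ≈ -0.12127*I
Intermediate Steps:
G(r) = √(44 + 2*r)
1/G(M) = 1/(√(44 + 2*(-56))) = 1/(√(44 - 112)) = 1/(√(-68)) = 1/(2*I*√17) = -I*√17/34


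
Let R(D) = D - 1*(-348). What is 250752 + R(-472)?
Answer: 250628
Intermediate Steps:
R(D) = 348 + D (R(D) = D + 348 = 348 + D)
250752 + R(-472) = 250752 + (348 - 472) = 250752 - 124 = 250628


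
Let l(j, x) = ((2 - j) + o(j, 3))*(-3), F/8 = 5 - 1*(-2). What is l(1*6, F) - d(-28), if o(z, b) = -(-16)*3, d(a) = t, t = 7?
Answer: -139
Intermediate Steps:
d(a) = 7
F = 56 (F = 8*(5 - 1*(-2)) = 8*(5 + 2) = 8*7 = 56)
o(z, b) = 48 (o(z, b) = -4*(-12) = 48)
l(j, x) = -150 + 3*j (l(j, x) = ((2 - j) + 48)*(-3) = (50 - j)*(-3) = -150 + 3*j)
l(1*6, F) - d(-28) = (-150 + 3*(1*6)) - 1*7 = (-150 + 3*6) - 7 = (-150 + 18) - 7 = -132 - 7 = -139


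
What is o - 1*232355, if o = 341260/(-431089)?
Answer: -100166025855/431089 ≈ -2.3236e+5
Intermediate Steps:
o = -341260/431089 (o = 341260*(-1/431089) = -341260/431089 ≈ -0.79162)
o - 1*232355 = -341260/431089 - 1*232355 = -341260/431089 - 232355 = -100166025855/431089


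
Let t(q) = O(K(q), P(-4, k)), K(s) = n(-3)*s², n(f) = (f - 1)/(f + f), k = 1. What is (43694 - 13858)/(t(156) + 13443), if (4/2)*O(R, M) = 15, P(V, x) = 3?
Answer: 59672/26901 ≈ 2.2182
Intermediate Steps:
n(f) = (-1 + f)/(2*f) (n(f) = (-1 + f)/((2*f)) = (-1 + f)*(1/(2*f)) = (-1 + f)/(2*f))
K(s) = 2*s²/3 (K(s) = ((½)*(-1 - 3)/(-3))*s² = ((½)*(-⅓)*(-4))*s² = 2*s²/3)
O(R, M) = 15/2 (O(R, M) = (½)*15 = 15/2)
t(q) = 15/2
(43694 - 13858)/(t(156) + 13443) = (43694 - 13858)/(15/2 + 13443) = 29836/(26901/2) = 29836*(2/26901) = 59672/26901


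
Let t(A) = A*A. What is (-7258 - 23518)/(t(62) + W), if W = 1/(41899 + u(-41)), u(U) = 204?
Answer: -1295761928/161843933 ≈ -8.0062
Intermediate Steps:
t(A) = A²
W = 1/42103 (W = 1/(41899 + 204) = 1/42103 ≈ 2.3751e-5)
(-7258 - 23518)/(t(62) + W) = (-7258 - 23518)/(62² + 1/42103) = -30776/(3844 + 1/42103) = -30776/161843933/42103 = -30776*42103/161843933 = -1295761928/161843933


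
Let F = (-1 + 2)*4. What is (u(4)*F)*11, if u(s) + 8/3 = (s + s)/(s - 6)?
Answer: -880/3 ≈ -293.33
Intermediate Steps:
u(s) = -8/3 + 2*s/(-6 + s) (u(s) = -8/3 + (s + s)/(s - 6) = -8/3 + (2*s)/(-6 + s) = -8/3 + 2*s/(-6 + s))
F = 4 (F = 1*4 = 4)
(u(4)*F)*11 = ((2*(24 - 1*4)/(3*(-6 + 4)))*4)*11 = (((2/3)*(24 - 4)/(-2))*4)*11 = (((2/3)*(-1/2)*20)*4)*11 = -20/3*4*11 = -80/3*11 = -880/3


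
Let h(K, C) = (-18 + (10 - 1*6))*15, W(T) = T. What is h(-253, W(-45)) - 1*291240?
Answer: -291450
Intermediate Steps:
h(K, C) = -210 (h(K, C) = (-18 + (10 - 6))*15 = (-18 + 4)*15 = -14*15 = -210)
h(-253, W(-45)) - 1*291240 = -210 - 1*291240 = -210 - 291240 = -291450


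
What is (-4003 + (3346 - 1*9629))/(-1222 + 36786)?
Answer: -5143/17782 ≈ -0.28923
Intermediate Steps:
(-4003 + (3346 - 1*9629))/(-1222 + 36786) = (-4003 + (3346 - 9629))/35564 = (-4003 - 6283)*(1/35564) = -10286*1/35564 = -5143/17782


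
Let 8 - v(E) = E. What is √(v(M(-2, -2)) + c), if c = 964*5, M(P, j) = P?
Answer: √4830 ≈ 69.498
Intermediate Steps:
c = 4820
v(E) = 8 - E
√(v(M(-2, -2)) + c) = √((8 - 1*(-2)) + 4820) = √((8 + 2) + 4820) = √(10 + 4820) = √4830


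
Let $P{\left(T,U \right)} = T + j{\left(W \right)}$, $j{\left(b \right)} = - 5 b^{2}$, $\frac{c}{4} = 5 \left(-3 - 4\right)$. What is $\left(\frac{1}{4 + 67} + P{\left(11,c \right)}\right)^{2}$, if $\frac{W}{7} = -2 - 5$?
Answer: $\frac{725176574329}{5041} \approx 1.4386 \cdot 10^{8}$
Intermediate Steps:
$c = -140$ ($c = 4 \cdot 5 \left(-3 - 4\right) = 4 \cdot 5 \left(-7\right) = 4 \left(-35\right) = -140$)
$W = -49$ ($W = 7 \left(-2 - 5\right) = 7 \left(-7\right) = -49$)
$P{\left(T,U \right)} = -12005 + T$ ($P{\left(T,U \right)} = T - 5 \left(-49\right)^{2} = T - 12005 = -12005 + T$)
$\left(\frac{1}{4 + 67} + P{\left(11,c \right)}\right)^{2} = \left(\frac{1}{4 + 67} + \left(-12005 + 11\right)\right)^{2} = \left(\frac{1}{71} - 11994\right)^{2} = \left(- \frac{851573}{71}\right)^{2} = \frac{725176574329}{5041}$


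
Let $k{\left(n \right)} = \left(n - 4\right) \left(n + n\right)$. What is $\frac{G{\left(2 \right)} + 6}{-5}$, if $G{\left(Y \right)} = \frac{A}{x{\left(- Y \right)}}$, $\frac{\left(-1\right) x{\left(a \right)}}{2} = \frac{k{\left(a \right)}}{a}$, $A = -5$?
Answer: $- \frac{139}{120} \approx -1.1583$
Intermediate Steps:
$k{\left(n \right)} = 2 n \left(-4 + n\right)$ ($k{\left(n \right)} = \left(-4 + n\right) 2 n = 2 n \left(-4 + n\right)$)
$x{\left(a \right)} = 16 - 4 a$ ($x{\left(a \right)} = - 2 \frac{2 a \left(-4 + a\right)}{a} = - 2 \left(-8 + 2 a\right) = 16 - 4 a$)
$G{\left(Y \right)} = - \frac{5}{16 + 4 Y}$ ($G{\left(Y \right)} = - \frac{5}{16 - 4 \left(- Y\right)} = - \frac{5}{16 + 4 Y}$)
$\frac{G{\left(2 \right)} + 6}{-5} = \frac{- \frac{5}{16 + 4 \cdot 2} + 6}{-5} = - \frac{- \frac{5}{16 + 8} + 6}{5} = - \frac{- \frac{5}{24} + 6}{5} = \left(- \frac{1}{5}\right) \frac{139}{24} = - \frac{139}{120}$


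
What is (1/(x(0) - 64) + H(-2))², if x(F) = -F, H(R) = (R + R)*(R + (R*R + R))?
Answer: 1/4096 ≈ 0.00024414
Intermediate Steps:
H(R) = 2*R*(R² + 2*R) (H(R) = (2*R)*(R + (R² + R)) = (2*R)*(R + (R + R²)) = (2*R)*(R² + 2*R) = 2*R*(R² + 2*R))
(1/(x(0) - 64) + H(-2))² = (1/(-1*0 - 64) + 2*(-2)²*(2 - 2))² = (1/(0 - 64) + 2*4*0)² = (1/(-64) + 0)² = (-1/64 + 0)² = (-1/64)² = 1/4096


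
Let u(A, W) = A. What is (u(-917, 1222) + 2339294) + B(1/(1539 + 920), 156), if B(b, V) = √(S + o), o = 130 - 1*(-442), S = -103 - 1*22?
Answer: 2338377 + √447 ≈ 2.3384e+6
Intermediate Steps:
S = -125 (S = -103 - 22 = -125)
o = 572 (o = 130 + 442 = 572)
B(b, V) = √447 (B(b, V) = √(-125 + 572) = √447)
(u(-917, 1222) + 2339294) + B(1/(1539 + 920), 156) = (-917 + 2339294) + √447 = 2338377 + √447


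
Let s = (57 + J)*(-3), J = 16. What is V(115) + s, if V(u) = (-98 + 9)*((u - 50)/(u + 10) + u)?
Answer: -262507/25 ≈ -10500.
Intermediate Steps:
V(u) = -89*u - 89*(-50 + u)/(10 + u) (V(u) = -89*((-50 + u)/(10 + u) + u) = -89*(u + (-50 + u)/(10 + u)) = -89*u - 89*(-50 + u)/(10 + u))
s = -219 (s = (57 + 16)*(-3) = 73*(-3) = -219)
V(115) + s = 89*(50 - 1*115² - 11*115)/(10 + 115) - 219 = 89*(50 - 1*13225 - 1265)/125 - 219 = 89*(1/125)*(50 - 13225 - 1265) - 219 = 89*(1/125)*(-14440) - 219 = -257032/25 - 219 = -262507/25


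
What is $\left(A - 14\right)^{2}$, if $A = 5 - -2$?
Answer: $49$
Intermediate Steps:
$A = 7$ ($A = 5 + 2 = 7$)
$\left(A - 14\right)^{2} = \left(7 - 14\right)^{2} = \left(-7\right)^{2} = 49$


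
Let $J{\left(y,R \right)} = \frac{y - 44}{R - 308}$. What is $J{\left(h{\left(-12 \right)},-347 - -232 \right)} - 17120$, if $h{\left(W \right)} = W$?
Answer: $- \frac{7241704}{423} \approx -17120.0$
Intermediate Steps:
$J{\left(y,R \right)} = \frac{-44 + y}{-308 + R}$
$J{\left(h{\left(-12 \right)},-347 - -232 \right)} - 17120 = \frac{-44 - 12}{-308 - 115} - 17120 = \frac{1}{-308 + \left(-347 + 232\right)} \left(-56\right) - 17120 = \frac{1}{-308 - 115} \left(-56\right) - 17120 = \frac{1}{-423} \left(-56\right) - 17120 = \left(- \frac{1}{423}\right) \left(-56\right) - 17120 = \frac{56}{423} - 17120 = - \frac{7241704}{423}$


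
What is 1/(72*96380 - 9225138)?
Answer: -1/2285778 ≈ -4.3749e-7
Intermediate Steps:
1/(72*96380 - 9225138) = 1/(6939360 - 9225138) = 1/(-2285778) = -1/2285778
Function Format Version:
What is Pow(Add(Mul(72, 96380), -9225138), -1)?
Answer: Rational(-1, 2285778) ≈ -4.3749e-7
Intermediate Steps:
Pow(Add(Mul(72, 96380), -9225138), -1) = Pow(Add(6939360, -9225138), -1) = Pow(-2285778, -1) = Rational(-1, 2285778)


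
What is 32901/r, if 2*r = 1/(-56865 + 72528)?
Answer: 1030656726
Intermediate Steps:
r = 1/31326 (r = 1/(2*(-56865 + 72528)) = (½)/15663 = (½)*(1/15663) = 1/31326 ≈ 3.1922e-5)
32901/r = 32901/(1/31326) = 32901*31326 = 1030656726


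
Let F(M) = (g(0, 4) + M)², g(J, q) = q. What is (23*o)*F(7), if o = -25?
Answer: -69575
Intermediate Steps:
F(M) = (4 + M)²
(23*o)*F(7) = (23*(-25))*(4 + 7)² = -575*11² = -575*121 = -69575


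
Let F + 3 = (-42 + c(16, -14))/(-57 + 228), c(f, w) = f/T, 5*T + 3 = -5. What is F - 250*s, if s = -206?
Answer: 8805935/171 ≈ 51497.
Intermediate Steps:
T = -8/5 (T = -3/5 + (1/5)*(-5) = -3/5 - 1 = -8/5 ≈ -1.6000)
c(f, w) = -5*f/8 (c(f, w) = f/(-8/5) = f*(-5/8) = -5*f/8)
F = -565/171 (F = -3 + (-42 - 5/8*16)/(-57 + 228) = -3 + (-42 - 10)/171 = -3 - 52*1/171 = -3 - 52/171 = -565/171 ≈ -3.3041)
F - 250*s = -565/171 - 250*(-206) = -565/171 + 51500 = 8805935/171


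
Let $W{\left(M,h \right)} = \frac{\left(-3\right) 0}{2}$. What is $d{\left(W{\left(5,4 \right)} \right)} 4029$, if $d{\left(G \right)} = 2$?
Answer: $8058$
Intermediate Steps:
$W{\left(M,h \right)} = 0$ ($W{\left(M,h \right)} = 0 \cdot \frac{1}{2} = 0$)
$d{\left(W{\left(5,4 \right)} \right)} 4029 = 2 \cdot 4029 = 8058$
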